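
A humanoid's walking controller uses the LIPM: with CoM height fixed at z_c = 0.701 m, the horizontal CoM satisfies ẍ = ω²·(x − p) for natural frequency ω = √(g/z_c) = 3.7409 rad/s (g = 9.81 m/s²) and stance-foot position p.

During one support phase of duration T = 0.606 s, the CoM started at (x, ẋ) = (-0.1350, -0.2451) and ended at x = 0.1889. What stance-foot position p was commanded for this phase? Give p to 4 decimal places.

p = -0.2992

ωT = 3.7409·0.606 = 2.266985; cosh(ωT) = 4.876945, sinh(ωT) = 4.773321
x(T) = p + (x₀−p)·cosh(ωT) + (ẋ₀/ω)·sinh(ωT) ⇒ p·(1 − cosh) = x(T) − x₀·cosh − (ẋ₀/ω)·sinh
numerator   = 0.1889 − (-0.1350)·4.876945 − (-0.2451/3.7409)·4.773321 = 1.160031
denominator = 1 − 4.876945 = -3.876945
p = 1.160031 / -3.876945 = -0.2992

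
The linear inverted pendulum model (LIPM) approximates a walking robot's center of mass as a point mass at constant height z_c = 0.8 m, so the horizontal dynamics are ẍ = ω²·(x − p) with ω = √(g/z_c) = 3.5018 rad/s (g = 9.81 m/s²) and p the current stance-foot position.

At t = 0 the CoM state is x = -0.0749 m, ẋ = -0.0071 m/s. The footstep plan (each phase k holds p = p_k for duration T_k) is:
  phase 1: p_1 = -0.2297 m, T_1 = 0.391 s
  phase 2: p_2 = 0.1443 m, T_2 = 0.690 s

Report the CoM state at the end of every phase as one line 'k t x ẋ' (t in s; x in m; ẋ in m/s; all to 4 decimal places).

phase 1: p=-0.2297, T=0.391, ωT=1.369204, cosh=2.093264, sinh=1.838955; start (x,ẋ)=(-0.074900, -0.007100) → end (x,ẋ)=(0.090609, 0.981996)
phase 2: p=0.1443, T=0.690, ωT=2.416242, cosh=5.646467, sinh=5.557210; start (x,ẋ)=(0.090609, 0.981996) → end (x,ẋ)=(1.399520, 4.499962)

1 0.3910 0.0906 0.9820
2 1.0810 1.3995 4.5000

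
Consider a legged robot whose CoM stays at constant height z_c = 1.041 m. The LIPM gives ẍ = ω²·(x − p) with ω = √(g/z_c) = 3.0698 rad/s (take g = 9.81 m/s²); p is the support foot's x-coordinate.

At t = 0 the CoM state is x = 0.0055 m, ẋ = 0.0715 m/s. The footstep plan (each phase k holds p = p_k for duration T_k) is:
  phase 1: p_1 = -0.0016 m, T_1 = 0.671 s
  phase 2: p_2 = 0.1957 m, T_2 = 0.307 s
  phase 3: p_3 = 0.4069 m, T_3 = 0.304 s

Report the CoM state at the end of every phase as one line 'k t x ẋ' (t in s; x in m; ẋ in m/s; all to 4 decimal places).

phase 1: p=-0.0016, T=0.671, ωT=2.059836, cosh=3.986078, sinh=3.858603; start (x,ẋ)=(0.005500, 0.071500) → end (x,ẋ)=(0.116574, 0.369105)
phase 2: p=0.1957, T=0.307, ωT=0.942429, cosh=1.477943, sinh=1.088263; start (x,ẋ)=(0.116574, 0.369105) → end (x,ẋ)=(0.209606, 0.281175)
phase 3: p=0.4069, T=0.304, ωT=0.933219, cosh=1.467984, sinh=1.074698; start (x,ẋ)=(0.209606, 0.281175) → end (x,ẋ)=(0.215711, -0.238136)

1 0.6710 0.1166 0.3691
2 0.9780 0.2096 0.2812
3 1.2820 0.2157 -0.2381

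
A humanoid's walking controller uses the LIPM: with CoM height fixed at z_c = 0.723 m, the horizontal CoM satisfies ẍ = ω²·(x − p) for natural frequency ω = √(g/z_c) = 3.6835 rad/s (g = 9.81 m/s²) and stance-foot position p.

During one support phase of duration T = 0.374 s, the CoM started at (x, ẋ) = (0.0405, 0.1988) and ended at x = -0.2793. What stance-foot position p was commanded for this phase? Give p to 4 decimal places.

ωT = 3.6835·0.374 = 1.377629; cosh(ωT) = 2.108832, sinh(ωT) = 1.856656
x(T) = p + (x₀−p)·cosh(ωT) + (ẋ₀/ω)·sinh(ωT) ⇒ p·(1 − cosh) = x(T) − x₀·cosh − (ẋ₀/ω)·sinh
numerator   = -0.2793 − (0.0405)·2.108832 − (0.1988/3.6835)·1.856656 = -0.464912
denominator = 1 − 2.108832 = -1.108832
p = -0.464912 / -1.108832 = 0.4193

p = 0.4193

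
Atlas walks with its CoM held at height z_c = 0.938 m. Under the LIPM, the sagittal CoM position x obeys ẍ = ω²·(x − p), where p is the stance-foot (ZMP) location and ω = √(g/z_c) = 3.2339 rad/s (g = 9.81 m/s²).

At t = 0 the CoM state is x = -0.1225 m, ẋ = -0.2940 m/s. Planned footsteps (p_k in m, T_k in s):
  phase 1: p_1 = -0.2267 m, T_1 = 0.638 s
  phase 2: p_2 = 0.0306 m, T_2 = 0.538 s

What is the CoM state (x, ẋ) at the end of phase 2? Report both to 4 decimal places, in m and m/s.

x = -0.4247, ẋ = -1.3405

phase 1: p=-0.2267, T=0.638, ωT=2.063228, cosh=3.999191, sinh=3.872148; start (x,ẋ)=(-0.122500, -0.294000) → end (x,ẋ)=(-0.162009, 0.129045)
phase 2: p=0.0306, T=0.538, ωT=1.739838, cosh=2.935985, sinh=2.760436; start (x,ẋ)=(-0.162009, 0.129045) → end (x,ẋ)=(-0.424744, -1.340539)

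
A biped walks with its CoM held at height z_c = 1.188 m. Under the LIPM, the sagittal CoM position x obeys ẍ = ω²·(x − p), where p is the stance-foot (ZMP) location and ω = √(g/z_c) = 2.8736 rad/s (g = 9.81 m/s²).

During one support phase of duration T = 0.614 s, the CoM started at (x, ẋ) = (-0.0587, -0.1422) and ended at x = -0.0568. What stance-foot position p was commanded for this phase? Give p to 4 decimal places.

p = -0.1296

ωT = 2.8736·0.614 = 1.764390; cosh(ωT) = 3.004652, sinh(ωT) = 2.833361
x(T) = p + (x₀−p)·cosh(ωT) + (ẋ₀/ω)·sinh(ωT) ⇒ p·(1 − cosh) = x(T) − x₀·cosh − (ẋ₀/ω)·sinh
numerator   = -0.0568 − (-0.0587)·3.004652 − (-0.1422/2.8736)·2.833361 = 0.259782
denominator = 1 − 3.004652 = -2.004652
p = 0.259782 / -2.004652 = -0.1296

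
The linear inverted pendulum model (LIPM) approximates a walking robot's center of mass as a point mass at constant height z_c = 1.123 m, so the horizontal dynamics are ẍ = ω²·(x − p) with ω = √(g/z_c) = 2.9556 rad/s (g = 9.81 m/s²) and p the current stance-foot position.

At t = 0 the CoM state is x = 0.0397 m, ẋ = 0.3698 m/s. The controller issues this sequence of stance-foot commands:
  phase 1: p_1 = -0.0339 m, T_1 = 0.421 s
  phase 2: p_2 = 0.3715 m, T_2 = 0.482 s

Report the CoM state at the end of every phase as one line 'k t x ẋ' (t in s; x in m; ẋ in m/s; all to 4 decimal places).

phase 1: p=-0.0339, T=0.421, ωT=1.244308, cosh=1.879336, sinh=1.591195; start (x,ẋ)=(0.039700, 0.369800) → end (x,ẋ)=(0.303507, 1.041114)
phase 2: p=0.3715, T=0.482, ωT=1.424599, cosh=2.198398, sinh=1.957793; start (x,ẋ)=(0.303507, 1.041114) → end (x,ẋ)=(0.911660, 1.895346)

1 0.4210 0.3035 1.0411
2 0.9030 0.9117 1.8953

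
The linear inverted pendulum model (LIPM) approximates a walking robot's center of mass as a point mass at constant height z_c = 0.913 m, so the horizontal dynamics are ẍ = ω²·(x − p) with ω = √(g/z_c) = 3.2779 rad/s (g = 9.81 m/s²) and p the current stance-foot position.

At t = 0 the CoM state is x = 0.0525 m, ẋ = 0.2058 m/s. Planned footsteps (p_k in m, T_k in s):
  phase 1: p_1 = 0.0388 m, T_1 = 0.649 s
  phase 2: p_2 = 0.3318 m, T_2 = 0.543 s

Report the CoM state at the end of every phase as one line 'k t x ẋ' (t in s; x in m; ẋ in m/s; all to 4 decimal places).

phase 1: p=0.0388, T=0.649, ωT=2.127357, cosh=4.255904, sinh=4.136752; start (x,ẋ)=(0.052500, 0.205800) → end (x,ẋ)=(0.356828, 1.061635)
phase 2: p=0.3318, T=0.543, ωT=1.779900, cosh=3.048958, sinh=2.880303; start (x,ẋ)=(0.356828, 1.061635) → end (x,ẋ)=(1.340973, 3.473181)

1 0.6490 0.3568 1.0616
2 1.1920 1.3410 3.4732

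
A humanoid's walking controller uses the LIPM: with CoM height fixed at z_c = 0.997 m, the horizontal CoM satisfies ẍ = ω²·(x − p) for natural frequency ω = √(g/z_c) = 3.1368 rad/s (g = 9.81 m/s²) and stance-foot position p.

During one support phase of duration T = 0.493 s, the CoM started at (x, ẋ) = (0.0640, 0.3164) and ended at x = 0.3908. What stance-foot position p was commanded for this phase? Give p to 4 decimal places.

ωT = 3.1368·0.493 = 1.546442; cosh(ωT) = 2.453871, sinh(ωT) = 2.240867
x(T) = p + (x₀−p)·cosh(ωT) + (ẋ₀/ω)·sinh(ωT) ⇒ p·(1 − cosh) = x(T) − x₀·cosh − (ẋ₀/ω)·sinh
numerator   = 0.3908 − (0.0640)·2.453871 − (0.3164/3.1368)·2.240867 = 0.007722
denominator = 1 − 2.453871 = -1.453871
p = 0.007722 / -1.453871 = -0.0053

p = -0.0053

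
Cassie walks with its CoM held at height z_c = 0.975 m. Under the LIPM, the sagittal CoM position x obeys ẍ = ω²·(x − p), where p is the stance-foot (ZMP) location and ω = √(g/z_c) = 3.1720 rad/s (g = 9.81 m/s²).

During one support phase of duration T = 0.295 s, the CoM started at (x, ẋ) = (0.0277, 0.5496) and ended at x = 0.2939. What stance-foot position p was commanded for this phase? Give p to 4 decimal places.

ωT = 3.1720·0.295 = 0.935740; cosh(ωT) = 1.470697, sinh(ωT) = 1.078402
x(T) = p + (x₀−p)·cosh(ωT) + (ẋ₀/ω)·sinh(ωT) ⇒ p·(1 − cosh) = x(T) − x₀·cosh − (ẋ₀/ω)·sinh
numerator   = 0.2939 − (0.0277)·1.470697 − (0.5496/3.1720)·1.078402 = 0.066311
denominator = 1 − 1.470697 = -0.470697
p = 0.066311 / -0.470697 = -0.1409

p = -0.1409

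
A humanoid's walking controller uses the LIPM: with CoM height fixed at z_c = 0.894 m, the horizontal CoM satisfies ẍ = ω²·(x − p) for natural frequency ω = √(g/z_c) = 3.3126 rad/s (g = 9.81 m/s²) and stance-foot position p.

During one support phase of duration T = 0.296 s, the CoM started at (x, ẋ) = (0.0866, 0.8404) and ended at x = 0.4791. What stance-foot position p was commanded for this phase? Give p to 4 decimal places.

ωT = 3.3126·0.296 = 0.980530; cosh(ωT) = 1.520490, sinh(ωT) = 1.145378
x(T) = p + (x₀−p)·cosh(ωT) + (ẋ₀/ω)·sinh(ωT) ⇒ p·(1 − cosh) = x(T) − x₀·cosh − (ẋ₀/ω)·sinh
numerator   = 0.4791 − (0.0866)·1.520490 − (0.8404/3.3126)·1.145378 = 0.056846
denominator = 1 − 1.520490 = -0.520490
p = 0.056846 / -0.520490 = -0.1092

p = -0.1092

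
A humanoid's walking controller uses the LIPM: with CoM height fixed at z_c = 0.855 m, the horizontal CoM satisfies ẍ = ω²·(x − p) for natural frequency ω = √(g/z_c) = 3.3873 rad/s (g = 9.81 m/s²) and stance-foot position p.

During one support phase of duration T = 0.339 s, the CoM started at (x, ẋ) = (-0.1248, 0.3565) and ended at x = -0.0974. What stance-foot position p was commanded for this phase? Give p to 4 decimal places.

p = 0.0409

ωT = 3.3873·0.339 = 1.148295; cosh(ωT) = 1.734995, sinh(ωT) = 1.417817
x(T) = p + (x₀−p)·cosh(ωT) + (ẋ₀/ω)·sinh(ωT) ⇒ p·(1 − cosh) = x(T) − x₀·cosh − (ẋ₀/ω)·sinh
numerator   = -0.0974 − (-0.1248)·1.734995 − (0.3565/3.3873)·1.417817 = -0.030092
denominator = 1 − 1.734995 = -0.734995
p = -0.030092 / -0.734995 = 0.0409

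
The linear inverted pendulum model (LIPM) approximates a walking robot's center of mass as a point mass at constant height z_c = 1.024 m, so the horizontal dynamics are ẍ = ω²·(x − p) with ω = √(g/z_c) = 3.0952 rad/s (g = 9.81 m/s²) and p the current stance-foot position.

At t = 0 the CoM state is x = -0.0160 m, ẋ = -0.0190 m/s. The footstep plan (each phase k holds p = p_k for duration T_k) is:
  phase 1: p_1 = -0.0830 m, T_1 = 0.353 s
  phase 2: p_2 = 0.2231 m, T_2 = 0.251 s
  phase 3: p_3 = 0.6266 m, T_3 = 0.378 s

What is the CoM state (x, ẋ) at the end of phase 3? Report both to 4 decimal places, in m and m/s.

phase 1: p=-0.0830, T=0.353, ωT=1.092606, cosh=1.658688, sinh=1.323346; start (x,ẋ)=(-0.016000, -0.019000) → end (x,ẋ)=(0.020009, 0.242918)
phase 2: p=0.2231, T=0.251, ωT=0.776895, cosh=1.317271, sinh=0.857439; start (x,ẋ)=(0.020009, 0.242918) → end (x,ẋ)=(0.022868, -0.219004)
phase 3: p=0.6266, T=0.378, ωT=1.169986, cosh=1.766159, sinh=1.455787; start (x,ẋ)=(0.022868, -0.219004) → end (x,ẋ)=(-0.542693, -3.107186)

x = -0.5427, ẋ = -3.1072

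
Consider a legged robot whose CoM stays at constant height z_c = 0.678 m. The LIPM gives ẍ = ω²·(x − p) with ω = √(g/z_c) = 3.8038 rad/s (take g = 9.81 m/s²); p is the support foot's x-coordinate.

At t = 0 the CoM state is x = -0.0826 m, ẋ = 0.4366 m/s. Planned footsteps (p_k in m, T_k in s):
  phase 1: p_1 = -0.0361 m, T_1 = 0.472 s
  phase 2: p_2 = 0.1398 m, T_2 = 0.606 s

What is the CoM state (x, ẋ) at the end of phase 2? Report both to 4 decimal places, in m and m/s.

phase 1: p=-0.0361, T=0.472, ωT=1.795394, cosh=3.093953, sinh=2.927891; start (x,ẋ)=(-0.082600, 0.436600) → end (x,ẋ)=(0.156094, 0.832944)
phase 2: p=0.1398, T=0.606, ωT=2.305103, cosh=5.062479, sinh=4.962730; start (x,ẋ)=(0.156094, 0.832944) → end (x,ẋ)=(1.309013, 4.524356)

x = 1.3090, ẋ = 4.5244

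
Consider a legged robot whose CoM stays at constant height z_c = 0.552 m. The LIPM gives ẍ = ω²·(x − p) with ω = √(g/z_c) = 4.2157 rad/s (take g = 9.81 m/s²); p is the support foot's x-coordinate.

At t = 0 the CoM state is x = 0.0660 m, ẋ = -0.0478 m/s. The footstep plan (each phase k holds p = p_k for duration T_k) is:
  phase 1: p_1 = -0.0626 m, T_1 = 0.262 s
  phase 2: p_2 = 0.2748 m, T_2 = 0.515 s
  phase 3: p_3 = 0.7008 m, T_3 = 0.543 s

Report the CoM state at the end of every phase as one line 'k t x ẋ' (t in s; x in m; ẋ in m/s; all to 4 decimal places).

1 0.2620 0.1375 0.6482
2 0.7770 0.3304 0.3743
3 1.3200 -0.7118 -5.7588

phase 1: p=-0.0626, T=0.262, ωT=1.104513, cosh=1.674564, sinh=1.343192; start (x,ẋ)=(0.066000, -0.047800) → end (x,ẋ)=(0.137519, 0.648153)
phase 2: p=0.2748, T=0.515, ωT=2.171086, cosh=4.440925, sinh=4.326871; start (x,ẋ)=(0.137519, 0.648153) → end (x,ẋ)=(0.330390, 0.374284)
phase 3: p=0.7008, T=0.543, ωT=2.289125, cosh=4.983828, sinh=4.882473; start (x,ẋ)=(0.330390, 0.374284) → end (x,ẋ)=(-0.711776, -5.758792)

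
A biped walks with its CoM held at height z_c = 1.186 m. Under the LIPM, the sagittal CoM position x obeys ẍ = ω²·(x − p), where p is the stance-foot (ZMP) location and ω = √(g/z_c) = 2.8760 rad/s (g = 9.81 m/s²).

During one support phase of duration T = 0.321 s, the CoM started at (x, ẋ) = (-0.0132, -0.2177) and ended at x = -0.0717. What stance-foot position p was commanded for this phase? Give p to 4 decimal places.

ωT = 2.8760·0.321 = 0.923196; cosh(ωT) = 1.457285, sinh(ωT) = 1.060038
x(T) = p + (x₀−p)·cosh(ωT) + (ẋ₀/ω)·sinh(ωT) ⇒ p·(1 − cosh) = x(T) − x₀·cosh − (ẋ₀/ω)·sinh
numerator   = -0.0717 − (-0.0132)·1.457285 − (-0.2177/2.8760)·1.060038 = 0.027776
denominator = 1 − 1.457285 = -0.457285
p = 0.027776 / -0.457285 = -0.0607

p = -0.0607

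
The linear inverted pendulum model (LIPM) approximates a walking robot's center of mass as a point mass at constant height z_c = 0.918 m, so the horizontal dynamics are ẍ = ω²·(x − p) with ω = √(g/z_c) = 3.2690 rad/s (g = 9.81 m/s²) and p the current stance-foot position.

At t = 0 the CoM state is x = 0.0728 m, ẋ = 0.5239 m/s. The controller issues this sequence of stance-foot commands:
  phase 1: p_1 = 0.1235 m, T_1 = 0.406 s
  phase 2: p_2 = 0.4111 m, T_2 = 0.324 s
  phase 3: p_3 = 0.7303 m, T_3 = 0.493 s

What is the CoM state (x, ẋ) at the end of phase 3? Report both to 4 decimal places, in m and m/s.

phase 1: p=0.1235, T=0.406, ωT=1.327214, cosh=2.017870, sinh=1.752654; start (x,ẋ)=(0.072800, 0.523900) → end (x,ẋ)=(0.302080, 0.766680)
phase 2: p=0.4111, T=0.324, ωT=1.059156, cosh=1.615342, sinh=1.268594; start (x,ẋ)=(0.302080, 0.766680) → end (x,ẋ)=(0.532519, 0.786340)
phase 3: p=0.7303, T=0.493, ωT=1.611617, cosh=2.605236, sinh=2.405671; start (x,ẋ)=(0.532519, 0.786340) → end (x,ẋ)=(0.793705, 0.493223)

x = 0.7937, ẋ = 0.4932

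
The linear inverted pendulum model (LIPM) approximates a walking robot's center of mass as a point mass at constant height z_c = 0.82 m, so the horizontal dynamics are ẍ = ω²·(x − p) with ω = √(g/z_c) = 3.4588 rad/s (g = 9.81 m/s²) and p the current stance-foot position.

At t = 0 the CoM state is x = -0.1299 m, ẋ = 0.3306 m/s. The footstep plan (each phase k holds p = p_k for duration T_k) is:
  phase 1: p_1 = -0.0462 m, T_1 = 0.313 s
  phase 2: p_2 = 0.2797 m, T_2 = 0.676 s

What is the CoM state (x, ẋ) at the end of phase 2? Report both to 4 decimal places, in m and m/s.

phase 1: p=-0.0462, T=0.313, ωT=1.082604, cosh=1.645535, sinh=1.306823; start (x,ẋ)=(-0.129900, 0.330600) → end (x,ẋ)=(-0.059022, 0.165687)
phase 2: p=0.2797, T=0.676, ωT=2.338149, cosh=5.229271, sinh=5.132765; start (x,ẋ)=(-0.059022, 0.165687) → end (x,ẋ)=(-1.245696, -5.146985)

x = -1.2457, ẋ = -5.1470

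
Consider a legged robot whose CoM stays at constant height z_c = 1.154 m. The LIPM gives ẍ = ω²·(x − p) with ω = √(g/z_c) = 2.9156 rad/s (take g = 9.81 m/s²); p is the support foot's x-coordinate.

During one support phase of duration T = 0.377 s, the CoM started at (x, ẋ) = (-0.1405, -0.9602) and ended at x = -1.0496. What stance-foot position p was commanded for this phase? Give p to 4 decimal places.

p = 0.5632

ωT = 2.9156·0.377 = 1.099181; cosh(ωT) = 1.667425, sinh(ωT) = 1.334282
x(T) = p + (x₀−p)·cosh(ωT) + (ẋ₀/ω)·sinh(ωT) ⇒ p·(1 − cosh) = x(T) − x₀·cosh − (ẋ₀/ω)·sinh
numerator   = -1.0496 − (-0.1405)·1.667425 − (-0.9602/2.9156)·1.334282 = -0.375905
denominator = 1 − 1.667425 = -0.667425
p = -0.375905 / -0.667425 = 0.5632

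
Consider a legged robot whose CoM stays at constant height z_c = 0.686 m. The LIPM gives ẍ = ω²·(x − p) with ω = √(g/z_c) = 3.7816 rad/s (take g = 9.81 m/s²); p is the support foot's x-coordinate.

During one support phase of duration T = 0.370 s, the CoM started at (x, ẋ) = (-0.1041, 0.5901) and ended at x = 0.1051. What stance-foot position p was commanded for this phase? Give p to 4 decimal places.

p = -0.0278

ωT = 3.7816·0.370 = 1.399192; cosh(ωT) = 2.149360, sinh(ωT) = 1.902564
x(T) = p + (x₀−p)·cosh(ωT) + (ẋ₀/ω)·sinh(ωT) ⇒ p·(1 − cosh) = x(T) − x₀·cosh − (ẋ₀/ω)·sinh
numerator   = 0.1051 − (-0.1041)·2.149360 − (0.5901/3.7816)·1.902564 = 0.031963
denominator = 1 − 2.149360 = -1.149360
p = 0.031963 / -1.149360 = -0.0278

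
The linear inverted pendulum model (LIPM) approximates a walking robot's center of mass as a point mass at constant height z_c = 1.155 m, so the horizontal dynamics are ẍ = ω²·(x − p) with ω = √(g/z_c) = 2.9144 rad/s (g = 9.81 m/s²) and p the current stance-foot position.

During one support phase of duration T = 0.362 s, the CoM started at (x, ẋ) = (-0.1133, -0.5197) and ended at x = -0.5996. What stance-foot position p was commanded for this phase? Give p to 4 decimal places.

ωT = 2.9144·0.362 = 1.055013; cosh(ωT) = 1.610100, sinh(ωT) = 1.261912
x(T) = p + (x₀−p)·cosh(ωT) + (ẋ₀/ω)·sinh(ωT) ⇒ p·(1 − cosh) = x(T) − x₀·cosh − (ẋ₀/ω)·sinh
numerator   = -0.5996 − (-0.1133)·1.610100 − (-0.5197/2.9144)·1.261912 = -0.192150
denominator = 1 − 1.610100 = -0.610100
p = -0.192150 / -0.610100 = 0.3149

p = 0.3149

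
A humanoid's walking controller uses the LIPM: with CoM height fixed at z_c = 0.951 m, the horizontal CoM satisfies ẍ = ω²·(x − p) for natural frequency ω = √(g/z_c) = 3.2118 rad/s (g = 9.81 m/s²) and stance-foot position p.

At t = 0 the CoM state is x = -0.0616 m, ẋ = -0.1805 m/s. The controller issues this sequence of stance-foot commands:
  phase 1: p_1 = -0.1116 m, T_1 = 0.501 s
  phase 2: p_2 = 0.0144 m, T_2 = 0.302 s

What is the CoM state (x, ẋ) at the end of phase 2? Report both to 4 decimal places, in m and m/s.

x = -0.2125, ẋ = -0.6012

phase 1: p=-0.1116, T=0.501, ωT=1.609112, cosh=2.599217, sinh=2.399152; start (x,ẋ)=(-0.061600, -0.180500) → end (x,ẋ)=(-0.116469, -0.083879)
phase 2: p=0.0144, T=0.302, ωT=0.969964, cosh=1.508473, sinh=1.129376; start (x,ẋ)=(-0.116469, -0.083879) → end (x,ẋ)=(-0.212507, -0.601234)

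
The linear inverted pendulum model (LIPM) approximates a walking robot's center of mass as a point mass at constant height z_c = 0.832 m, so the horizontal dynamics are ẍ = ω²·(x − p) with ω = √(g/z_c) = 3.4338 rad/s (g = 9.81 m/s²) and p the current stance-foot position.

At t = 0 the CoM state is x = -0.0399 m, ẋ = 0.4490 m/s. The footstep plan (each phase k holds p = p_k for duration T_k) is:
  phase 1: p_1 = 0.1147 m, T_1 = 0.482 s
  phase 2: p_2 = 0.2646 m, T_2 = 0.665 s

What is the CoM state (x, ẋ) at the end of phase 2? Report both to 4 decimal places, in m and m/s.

x = -1.0932, ẋ = -4.5908

phase 1: p=0.1147, T=0.482, ωT=1.655092, cosh=2.712317, sinh=2.521242; start (x,ẋ)=(-0.039900, 0.449000) → end (x,ẋ)=(0.025051, -0.120610)
phase 2: p=0.2646, T=0.665, ωT=2.283477, cosh=4.956331, sinh=4.854402; start (x,ẋ)=(0.025051, -0.120610) → end (x,ẋ)=(-1.093193, -4.590842)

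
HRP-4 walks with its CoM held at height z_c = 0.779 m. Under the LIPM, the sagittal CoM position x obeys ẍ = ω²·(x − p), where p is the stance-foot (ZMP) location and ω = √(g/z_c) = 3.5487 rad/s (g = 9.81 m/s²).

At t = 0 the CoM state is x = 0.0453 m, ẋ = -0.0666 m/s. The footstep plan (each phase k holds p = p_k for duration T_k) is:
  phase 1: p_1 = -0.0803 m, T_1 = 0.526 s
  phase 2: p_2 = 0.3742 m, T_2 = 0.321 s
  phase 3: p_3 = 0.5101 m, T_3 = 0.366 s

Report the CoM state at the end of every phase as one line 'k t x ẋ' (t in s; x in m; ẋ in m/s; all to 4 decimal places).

phase 1: p=-0.0803, T=0.526, ωT=1.866616, cosh=3.310512, sinh=3.155866; start (x,ẋ)=(0.045300, -0.066600) → end (x,ẋ)=(0.276273, 1.186142)
phase 2: p=0.3742, T=0.321, ωT=1.139133, cosh=1.722077, sinh=1.401981; start (x,ẋ)=(0.276273, 1.186142) → end (x,ẋ)=(0.674170, 1.555420)
phase 3: p=0.5101, T=0.366, ωT=1.298824, cosh=1.968919, sinh=1.696066; start (x,ẋ)=(0.674170, 1.555420) → end (x,ẋ)=(1.576537, 4.050003)

1 0.5260 0.2763 1.1861
2 0.8470 0.6742 1.5554
3 1.2130 1.5765 4.0500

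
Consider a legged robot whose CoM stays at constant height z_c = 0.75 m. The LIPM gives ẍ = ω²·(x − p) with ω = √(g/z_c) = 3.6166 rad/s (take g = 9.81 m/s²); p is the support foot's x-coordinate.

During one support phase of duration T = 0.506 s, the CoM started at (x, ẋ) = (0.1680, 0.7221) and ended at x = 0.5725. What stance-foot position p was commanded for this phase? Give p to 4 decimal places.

p = 0.2599

ωT = 3.6166·0.506 = 1.830000; cosh(ωT) = 3.197149, sinh(ωT) = 3.036735
x(T) = p + (x₀−p)·cosh(ωT) + (ẋ₀/ω)·sinh(ωT) ⇒ p·(1 − cosh) = x(T) − x₀·cosh − (ẋ₀/ω)·sinh
numerator   = 0.5725 − (0.1680)·3.197149 − (0.7221/3.6166)·3.036735 = -0.570944
denominator = 1 − 3.197149 = -2.197149
p = -0.570944 / -2.197149 = 0.2599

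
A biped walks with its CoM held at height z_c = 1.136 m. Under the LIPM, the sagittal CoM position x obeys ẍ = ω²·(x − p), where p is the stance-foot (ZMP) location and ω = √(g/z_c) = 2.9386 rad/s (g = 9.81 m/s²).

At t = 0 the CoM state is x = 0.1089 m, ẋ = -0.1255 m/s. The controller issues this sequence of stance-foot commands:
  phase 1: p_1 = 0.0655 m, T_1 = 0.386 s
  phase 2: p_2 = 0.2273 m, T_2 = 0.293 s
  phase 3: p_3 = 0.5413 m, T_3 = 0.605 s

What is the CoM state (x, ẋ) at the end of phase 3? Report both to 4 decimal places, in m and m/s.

x = -1.5363, ẋ = -5.9212

phase 1: p=0.0655, T=0.386, ωT=1.134300, cosh=1.715321, sinh=1.393674; start (x,ẋ)=(0.108900, -0.125500) → end (x,ẋ)=(0.080425, -0.037530)
phase 2: p=0.2273, T=0.293, ωT=0.861010, cosh=1.394142, sinh=0.971407; start (x,ẋ)=(0.080425, -0.037530) → end (x,ẋ)=(0.010129, -0.471589)
phase 3: p=0.5413, T=0.605, ωT=1.777853, cosh=3.043070, sinh=2.874069; start (x,ẋ)=(0.010129, -0.471589) → end (x,ẋ)=(-1.536324, -5.921212)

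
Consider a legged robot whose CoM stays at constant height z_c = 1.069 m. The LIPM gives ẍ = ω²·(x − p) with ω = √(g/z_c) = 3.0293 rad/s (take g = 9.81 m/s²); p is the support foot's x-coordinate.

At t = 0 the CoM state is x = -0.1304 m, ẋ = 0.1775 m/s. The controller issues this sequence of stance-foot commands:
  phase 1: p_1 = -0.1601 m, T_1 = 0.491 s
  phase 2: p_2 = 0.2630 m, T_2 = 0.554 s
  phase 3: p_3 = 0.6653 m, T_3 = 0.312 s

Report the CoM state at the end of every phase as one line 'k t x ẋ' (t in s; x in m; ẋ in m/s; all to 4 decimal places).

1 0.4910 0.0320 0.6017
2 1.0450 0.1363 -0.1410
3 1.3570 -0.1690 -1.9593

phase 1: p=-0.1601, T=0.491, ωT=1.487386, cosh=2.325738, sinh=2.099775; start (x,ẋ)=(-0.130400, 0.177500) → end (x,ẋ)=(0.032009, 0.601736)
phase 2: p=0.2630, T=0.554, ωT=1.678232, cosh=2.771391, sinh=2.584688; start (x,ẋ)=(0.032009, 0.601736) → end (x,ẋ)=(0.136253, -0.140963)
phase 3: p=0.6653, T=0.312, ωT=0.945142, cosh=1.480901, sinh=1.092277; start (x,ẋ)=(0.136253, -0.140963) → end (x,ẋ)=(-0.168993, -1.959279)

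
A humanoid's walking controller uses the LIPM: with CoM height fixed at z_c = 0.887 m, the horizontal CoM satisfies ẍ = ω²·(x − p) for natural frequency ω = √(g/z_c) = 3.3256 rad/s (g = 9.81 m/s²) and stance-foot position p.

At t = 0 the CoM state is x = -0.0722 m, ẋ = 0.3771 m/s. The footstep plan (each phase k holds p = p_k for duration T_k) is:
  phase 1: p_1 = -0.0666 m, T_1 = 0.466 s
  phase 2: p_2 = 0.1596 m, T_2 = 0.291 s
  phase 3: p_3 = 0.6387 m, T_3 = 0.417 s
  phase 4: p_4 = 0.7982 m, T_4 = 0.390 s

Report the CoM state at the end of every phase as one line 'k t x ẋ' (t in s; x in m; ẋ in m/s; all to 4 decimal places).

1 0.4660 0.1746 0.8863
2 0.7570 0.4823 1.3910
3 1.1740 1.0909 1.9814
4 1.5640 2.3820 5.5426

phase 1: p=-0.0666, T=0.466, ωT=1.549730, cosh=2.461251, sinh=2.248945; start (x,ẋ)=(-0.072200, 0.377100) → end (x,ẋ)=(0.174632, 0.886255)
phase 2: p=0.1596, T=0.291, ωT=0.967750, cosh=1.505976, sinh=1.126039; start (x,ẋ)=(0.174632, 0.886255) → end (x,ẋ)=(0.482321, 1.390969)
phase 3: p=0.6387, T=0.417, ωT=1.386775, cosh=2.125902, sinh=1.876022; start (x,ẋ)=(0.482321, 1.390969) → end (x,ẋ)=(1.090920, 1.981430)
phase 4: p=0.7982, T=0.390, ωT=1.296984, cosh=1.965801, sinh=1.692446; start (x,ẋ)=(1.090920, 1.981430) → end (x,ẋ)=(2.382008, 5.542644)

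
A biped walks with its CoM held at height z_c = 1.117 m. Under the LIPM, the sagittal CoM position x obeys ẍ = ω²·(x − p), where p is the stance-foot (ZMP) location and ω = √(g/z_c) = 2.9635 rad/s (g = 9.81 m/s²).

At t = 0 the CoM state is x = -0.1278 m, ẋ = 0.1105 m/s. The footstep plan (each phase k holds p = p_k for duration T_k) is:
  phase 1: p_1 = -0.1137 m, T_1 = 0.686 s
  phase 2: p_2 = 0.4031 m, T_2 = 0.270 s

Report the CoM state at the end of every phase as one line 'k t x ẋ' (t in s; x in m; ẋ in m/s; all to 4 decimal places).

phase 1: p=-0.1137, T=0.686, ωT=2.032961, cosh=3.883806, sinh=3.752859; start (x,ẋ)=(-0.127800, 0.110500) → end (x,ẋ)=(-0.028529, 0.272346)
phase 2: p=0.4031, T=0.270, ωT=0.800145, cosh=1.337564, sinh=0.888300; start (x,ẋ)=(-0.028529, 0.272346) → end (x,ẋ)=(-0.092596, -0.771973)

1 0.6860 -0.0285 0.2723
2 0.9560 -0.0926 -0.7720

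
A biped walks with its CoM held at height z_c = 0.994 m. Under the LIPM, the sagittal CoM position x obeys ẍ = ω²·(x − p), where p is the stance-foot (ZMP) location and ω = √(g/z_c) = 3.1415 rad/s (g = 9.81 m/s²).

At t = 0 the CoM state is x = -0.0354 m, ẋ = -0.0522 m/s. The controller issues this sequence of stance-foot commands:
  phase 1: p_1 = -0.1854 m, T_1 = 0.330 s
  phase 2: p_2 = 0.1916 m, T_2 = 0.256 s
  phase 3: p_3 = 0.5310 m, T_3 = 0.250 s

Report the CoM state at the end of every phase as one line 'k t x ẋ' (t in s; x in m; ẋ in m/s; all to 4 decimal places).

1 0.3300 0.0322 0.4980
2 0.5860 0.1195 0.2204
3 0.8360 0.0469 -0.8310

phase 1: p=-0.1854, T=0.330, ωT=1.036695, cosh=1.587253, sinh=1.232629; start (x,ẋ)=(-0.035400, -0.052200) → end (x,ẋ)=(0.032206, 0.497991)
phase 2: p=0.1916, T=0.256, ωT=0.804224, cosh=1.341198, sinh=0.893763; start (x,ẋ)=(0.032206, 0.497991) → end (x,ẋ)=(0.119501, 0.220366)
phase 3: p=0.5310, T=0.250, ωT=0.785375, cosh=1.324589, sinh=0.868640; start (x,ẋ)=(0.119501, 0.220366) → end (x,ẋ)=(0.046865, -0.831019)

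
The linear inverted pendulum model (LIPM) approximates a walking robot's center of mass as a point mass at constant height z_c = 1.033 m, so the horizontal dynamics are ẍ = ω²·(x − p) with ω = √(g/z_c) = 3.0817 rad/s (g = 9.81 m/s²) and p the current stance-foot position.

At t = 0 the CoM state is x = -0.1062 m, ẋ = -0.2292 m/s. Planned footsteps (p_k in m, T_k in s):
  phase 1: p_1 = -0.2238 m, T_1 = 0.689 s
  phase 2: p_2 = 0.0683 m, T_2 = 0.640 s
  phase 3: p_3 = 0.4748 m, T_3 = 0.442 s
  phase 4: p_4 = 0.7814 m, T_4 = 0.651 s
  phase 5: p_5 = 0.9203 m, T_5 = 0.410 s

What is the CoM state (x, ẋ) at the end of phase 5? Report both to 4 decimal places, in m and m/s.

x = 1.2813, ẋ = 1.2828

phase 1: p=-0.2238, T=0.689, ωT=2.123291, cosh=4.239120, sinh=4.119483; start (x,ẋ)=(-0.106200, -0.229200) → end (x,ẋ)=(-0.031664, 0.521327)
phase 2: p=0.0683, T=0.640, ωT=1.972288, cosh=3.663120, sinh=3.523982; start (x,ẋ)=(-0.031664, 0.521327) → end (x,ẋ)=(0.298267, 0.824087)
phase 3: p=0.4748, T=0.442, ωT=1.362111, cosh=2.080274, sinh=1.824154; start (x,ẋ)=(0.298267, 0.824087) → end (x,ẋ)=(0.595365, 0.721946)
phase 4: p=0.7814, T=0.651, ωT=2.006187, cosh=3.784706, sinh=3.650206; start (x,ẋ)=(0.595365, 0.721946) → end (x,ẋ)=(0.932442, 0.639678)
phase 5: p=0.9203, T=0.410, ωT=1.263497, cosh=1.910218, sinh=1.627554; start (x,ẋ)=(0.932442, 0.639678) → end (x,ẋ)=(1.281330, 1.282823)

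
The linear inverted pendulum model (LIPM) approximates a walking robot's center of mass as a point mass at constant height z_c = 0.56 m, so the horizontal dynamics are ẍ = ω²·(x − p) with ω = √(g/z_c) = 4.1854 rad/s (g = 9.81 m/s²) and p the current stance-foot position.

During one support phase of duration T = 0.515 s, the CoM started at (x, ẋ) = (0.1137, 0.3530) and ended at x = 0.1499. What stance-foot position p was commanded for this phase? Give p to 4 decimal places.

p = 0.2094

ωT = 4.1854·0.515 = 2.155481; cosh(ωT) = 4.373944, sinh(ωT) = 4.258097
x(T) = p + (x₀−p)·cosh(ωT) + (ẋ₀/ω)·sinh(ωT) ⇒ p·(1 − cosh) = x(T) − x₀·cosh − (ẋ₀/ω)·sinh
numerator   = 0.1499 − (0.1137)·4.373944 − (0.3530/4.1854)·4.258097 = -0.706549
denominator = 1 − 4.373944 = -3.373944
p = -0.706549 / -3.373944 = 0.2094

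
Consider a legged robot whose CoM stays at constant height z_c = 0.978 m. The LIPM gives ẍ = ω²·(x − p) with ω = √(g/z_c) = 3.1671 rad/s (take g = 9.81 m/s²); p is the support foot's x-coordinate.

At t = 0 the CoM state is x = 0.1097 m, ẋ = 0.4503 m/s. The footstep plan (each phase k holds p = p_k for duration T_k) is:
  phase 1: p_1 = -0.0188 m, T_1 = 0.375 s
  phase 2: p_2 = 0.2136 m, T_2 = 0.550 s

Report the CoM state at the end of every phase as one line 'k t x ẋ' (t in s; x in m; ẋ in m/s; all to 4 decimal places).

phase 1: p=-0.0188, T=0.375, ωT=1.187663, cosh=1.792170, sinh=1.487237; start (x,ẋ)=(0.109700, 0.450300) → end (x,ẋ)=(0.422950, 1.412278)
phase 2: p=0.2136, T=0.550, ωT=1.741905, cosh=2.941697, sinh=2.766510; start (x,ẋ)=(0.422950, 1.412278) → end (x,ẋ)=(2.063091, 5.988780)

1 0.3750 0.4229 1.4123
2 0.9250 2.0631 5.9888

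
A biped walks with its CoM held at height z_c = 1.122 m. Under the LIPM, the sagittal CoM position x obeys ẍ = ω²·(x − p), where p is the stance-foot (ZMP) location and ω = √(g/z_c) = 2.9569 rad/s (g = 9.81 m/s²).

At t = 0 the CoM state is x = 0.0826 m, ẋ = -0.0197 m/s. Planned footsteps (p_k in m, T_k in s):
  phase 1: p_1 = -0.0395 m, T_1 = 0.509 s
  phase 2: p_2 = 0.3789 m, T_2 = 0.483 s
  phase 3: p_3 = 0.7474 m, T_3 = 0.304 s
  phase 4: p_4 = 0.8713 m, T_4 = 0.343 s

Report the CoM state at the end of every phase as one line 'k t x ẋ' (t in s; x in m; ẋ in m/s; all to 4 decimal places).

1 0.5090 0.2348 0.7265
2 0.9920 0.5440 0.7646
3 1.2960 0.7212 0.4785
4 1.6390 0.8309 0.2151

phase 1: p=-0.0395, T=0.509, ωT=1.505062, cosh=2.363218, sinh=2.141215; start (x,ẋ)=(0.082600, -0.019700) → end (x,ẋ)=(0.234783, 0.726503)
phase 2: p=0.3789, T=0.483, ωT=1.428183, cosh=2.205428, sinh=1.965684; start (x,ẋ)=(0.234783, 0.726503) → end (x,ẋ)=(0.544025, 0.764598)
phase 3: p=0.7474, T=0.304, ωT=0.898898, cosh=1.431956, sinh=1.024938; start (x,ẋ)=(0.544025, 0.764598) → end (x,ẋ)=(0.721205, 0.478514)
phase 4: p=0.8713, T=0.343, ωT=1.014217, cosh=1.559945, sinh=1.197258; start (x,ẋ)=(0.721205, 0.478514) → end (x,ẋ)=(0.830913, 0.215095)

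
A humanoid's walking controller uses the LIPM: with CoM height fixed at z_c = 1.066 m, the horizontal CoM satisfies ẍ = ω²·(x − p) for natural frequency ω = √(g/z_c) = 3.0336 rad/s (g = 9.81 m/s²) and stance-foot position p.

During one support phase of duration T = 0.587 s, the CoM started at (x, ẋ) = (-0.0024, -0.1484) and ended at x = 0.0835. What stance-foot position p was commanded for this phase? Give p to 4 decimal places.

ωT = 3.0336·0.587 = 1.780723; cosh(ωT) = 3.051331, sinh(ωT) = 2.882815
x(T) = p + (x₀−p)·cosh(ωT) + (ẋ₀/ω)·sinh(ωT) ⇒ p·(1 − cosh) = x(T) − x₀·cosh − (ẋ₀/ω)·sinh
numerator   = 0.0835 − (-0.0024)·3.051331 − (-0.1484/3.0336)·2.882815 = 0.231847
denominator = 1 − 3.051331 = -2.051331
p = 0.231847 / -2.051331 = -0.1130

p = -0.1130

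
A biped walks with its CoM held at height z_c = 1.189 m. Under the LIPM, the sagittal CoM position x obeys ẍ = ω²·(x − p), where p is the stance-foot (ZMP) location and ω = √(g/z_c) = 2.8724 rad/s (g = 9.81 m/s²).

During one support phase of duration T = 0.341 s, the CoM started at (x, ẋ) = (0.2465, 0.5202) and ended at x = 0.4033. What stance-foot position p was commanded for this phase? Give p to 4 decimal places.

p = 0.3434

ωT = 2.8724·0.341 = 0.979488; cosh(ωT) = 1.519298, sinh(ωT) = 1.143795
x(T) = p + (x₀−p)·cosh(ωT) + (ẋ₀/ω)·sinh(ωT) ⇒ p·(1 − cosh) = x(T) − x₀·cosh − (ẋ₀/ω)·sinh
numerator   = 0.4033 − (0.2465)·1.519298 − (0.5202/2.8724)·1.143795 = -0.178352
denominator = 1 − 1.519298 = -0.519298
p = -0.178352 / -0.519298 = 0.3434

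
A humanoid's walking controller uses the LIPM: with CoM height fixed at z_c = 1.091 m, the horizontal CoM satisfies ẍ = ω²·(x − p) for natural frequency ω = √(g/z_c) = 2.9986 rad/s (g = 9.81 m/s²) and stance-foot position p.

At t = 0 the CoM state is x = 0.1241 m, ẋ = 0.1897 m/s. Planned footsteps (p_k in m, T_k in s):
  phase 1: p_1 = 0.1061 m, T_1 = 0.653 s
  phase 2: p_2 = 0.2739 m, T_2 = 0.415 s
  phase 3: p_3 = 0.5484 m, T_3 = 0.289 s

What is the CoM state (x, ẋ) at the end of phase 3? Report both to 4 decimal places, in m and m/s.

phase 1: p=0.1061, T=0.653, ωT=1.958086, cosh=3.613439, sinh=3.472311; start (x,ẋ)=(0.124100, 0.189700) → end (x,ẋ)=(0.390810, 0.872887)
phase 2: p=0.2739, T=0.415, ωT=1.244419, cosh=1.879513, sinh=1.591405; start (x,ẋ)=(0.390810, 0.872887) → end (x,ẋ)=(0.956889, 2.198496)
phase 3: p=0.5484, T=0.289, ωT=0.866595, cosh=1.399589, sinh=0.979209; start (x,ẋ)=(0.956889, 2.198496) → end (x,ẋ)=(1.838048, 4.276420)

x = 1.8380, ẋ = 4.2764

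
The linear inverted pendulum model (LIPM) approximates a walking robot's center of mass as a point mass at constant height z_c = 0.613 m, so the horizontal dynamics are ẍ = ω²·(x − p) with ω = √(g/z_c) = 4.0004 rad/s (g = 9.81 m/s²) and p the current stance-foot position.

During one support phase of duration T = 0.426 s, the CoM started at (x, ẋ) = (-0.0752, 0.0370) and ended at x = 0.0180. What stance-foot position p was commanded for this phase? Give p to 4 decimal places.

ωT = 4.0004·0.426 = 1.704170; cosh(ωT) = 2.839373, sinh(ωT) = 2.657450
x(T) = p + (x₀−p)·cosh(ωT) + (ẋ₀/ω)·sinh(ωT) ⇒ p·(1 − cosh) = x(T) − x₀·cosh − (ẋ₀/ω)·sinh
numerator   = 0.0180 − (-0.0752)·2.839373 − (0.0370/4.0004)·2.657450 = 0.206942
denominator = 1 − 2.839373 = -1.839373
p = 0.206942 / -1.839373 = -0.1125

p = -0.1125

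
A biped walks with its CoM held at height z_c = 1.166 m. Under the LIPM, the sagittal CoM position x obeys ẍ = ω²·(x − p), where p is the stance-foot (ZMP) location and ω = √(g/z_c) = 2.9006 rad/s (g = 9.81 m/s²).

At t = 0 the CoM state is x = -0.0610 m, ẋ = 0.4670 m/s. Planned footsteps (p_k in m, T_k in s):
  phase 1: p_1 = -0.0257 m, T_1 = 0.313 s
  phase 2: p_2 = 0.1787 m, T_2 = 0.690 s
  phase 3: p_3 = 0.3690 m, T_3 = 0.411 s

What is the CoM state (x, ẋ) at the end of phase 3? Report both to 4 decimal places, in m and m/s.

phase 1: p=-0.0257, T=0.313, ωT=0.907888, cosh=1.441228, sinh=1.037853; start (x,ẋ)=(-0.061000, 0.467000) → end (x,ẋ)=(0.090520, 0.566787)
phase 2: p=0.1787, T=0.690, ωT=2.001414, cosh=3.767328, sinh=3.632184; start (x,ẋ)=(0.090520, 0.566787) → end (x,ẋ)=(0.556238, 1.206251)
phase 3: p=0.3690, T=0.411, ωT=1.192147, cosh=1.798857, sinh=1.495288; start (x,ẋ)=(0.556238, 1.206251) → end (x,ẋ)=(1.327648, 2.981967)

x = 1.3276, ẋ = 2.9820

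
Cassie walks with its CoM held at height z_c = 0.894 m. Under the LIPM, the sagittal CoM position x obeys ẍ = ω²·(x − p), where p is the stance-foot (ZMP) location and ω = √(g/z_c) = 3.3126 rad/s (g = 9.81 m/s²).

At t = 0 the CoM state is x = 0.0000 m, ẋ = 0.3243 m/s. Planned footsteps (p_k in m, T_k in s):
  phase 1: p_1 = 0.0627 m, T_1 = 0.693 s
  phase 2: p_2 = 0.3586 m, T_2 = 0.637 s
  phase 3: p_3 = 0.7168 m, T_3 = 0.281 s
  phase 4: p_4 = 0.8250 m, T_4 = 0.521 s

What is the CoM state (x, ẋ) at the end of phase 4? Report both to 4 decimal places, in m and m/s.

phase 1: p=0.0627, T=0.693, ωT=2.295632, cosh=5.015703, sinh=4.915005; start (x,ẋ)=(0.000000, 0.324300) → end (x,ẋ)=(0.229389, 0.605746)
phase 2: p=0.3586, T=0.637, ωT=2.110126, cosh=4.185252, sinh=4.064030; start (x,ẋ)=(0.229389, 0.605746) → end (x,ẋ)=(0.560973, 0.795698)
phase 3: p=0.7168, T=0.281, ωT=0.930841, cosh=1.465431, sinh=1.071209; start (x,ẋ)=(0.560973, 0.795698) → end (x,ẋ)=(0.745755, 0.613091)
phase 4: p=0.8250, T=0.521, ωT=1.725865, cosh=2.897697, sinh=2.719678; start (x,ẋ)=(0.745755, 0.613091) → end (x,ẋ)=(1.098725, 1.062615)

x = 1.0987, ẋ = 1.0626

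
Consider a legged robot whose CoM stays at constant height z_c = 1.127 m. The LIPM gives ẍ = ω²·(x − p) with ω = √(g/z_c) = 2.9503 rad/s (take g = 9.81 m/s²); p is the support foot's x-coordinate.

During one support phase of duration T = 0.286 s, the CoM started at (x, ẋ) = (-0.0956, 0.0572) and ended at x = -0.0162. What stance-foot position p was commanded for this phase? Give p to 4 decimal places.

ωT = 2.9503·0.286 = 0.843786; cosh(ωT) = 1.377616, sinh(ωT) = 0.947537
x(T) = p + (x₀−p)·cosh(ωT) + (ẋ₀/ω)·sinh(ωT) ⇒ p·(1 − cosh) = x(T) − x₀·cosh − (ẋ₀/ω)·sinh
numerator   = -0.0162 − (-0.0956)·1.377616 − (0.0572/2.9503)·0.947537 = 0.097129
denominator = 1 − 1.377616 = -0.377616
p = 0.097129 / -0.377616 = -0.2572

p = -0.2572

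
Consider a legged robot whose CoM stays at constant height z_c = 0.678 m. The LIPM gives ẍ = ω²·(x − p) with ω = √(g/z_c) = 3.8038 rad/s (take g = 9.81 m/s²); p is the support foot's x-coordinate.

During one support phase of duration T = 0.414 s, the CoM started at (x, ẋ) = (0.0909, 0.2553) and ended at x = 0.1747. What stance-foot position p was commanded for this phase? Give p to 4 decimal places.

ωT = 3.8038·0.414 = 1.574773; cosh(ωT) = 2.518350, sinh(ωT) = 2.311296
x(T) = p + (x₀−p)·cosh(ωT) + (ẋ₀/ω)·sinh(ωT) ⇒ p·(1 − cosh) = x(T) − x₀·cosh − (ẋ₀/ω)·sinh
numerator   = 0.1747 − (0.0909)·2.518350 − (0.2553/3.8038)·2.311296 = -0.209346
denominator = 1 − 2.518350 = -1.518350
p = -0.209346 / -1.518350 = 0.1379

p = 0.1379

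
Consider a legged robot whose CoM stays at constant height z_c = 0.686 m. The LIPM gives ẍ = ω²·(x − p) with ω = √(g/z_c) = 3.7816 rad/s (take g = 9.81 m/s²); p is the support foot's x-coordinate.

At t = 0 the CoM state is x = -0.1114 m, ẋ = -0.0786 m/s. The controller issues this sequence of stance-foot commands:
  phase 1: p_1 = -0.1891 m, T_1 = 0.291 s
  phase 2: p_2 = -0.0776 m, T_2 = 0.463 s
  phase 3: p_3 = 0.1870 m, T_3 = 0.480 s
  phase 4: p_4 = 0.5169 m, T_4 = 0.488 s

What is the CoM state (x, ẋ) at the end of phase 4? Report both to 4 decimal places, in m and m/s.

x = 0.9680, ẋ = 1.9301

phase 1: p=-0.1891, T=0.291, ωT=1.100446, cosh=1.669114, sinh=1.336391; start (x,ẋ)=(-0.111400, -0.078600) → end (x,ẋ)=(-0.087187, 0.261480)
phase 2: p=-0.0776, T=0.463, ωT=1.750881, cosh=2.966647, sinh=2.793026; start (x,ẋ)=(-0.087187, 0.261480) → end (x,ẋ)=(0.087085, 0.674464)
phase 3: p=0.1870, T=0.480, ωT=1.815168, cosh=3.152459, sinh=2.989649; start (x,ẋ)=(0.087085, 0.674464) → end (x,ẋ)=(0.405238, 0.996614)
phase 4: p=0.5169, T=0.488, ωT=1.845421, cosh=3.244361, sinh=3.086402; start (x,ẋ)=(0.405238, 0.996614) → end (x,ẋ)=(0.968027, 1.930107)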